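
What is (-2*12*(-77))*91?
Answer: 168168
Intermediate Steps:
(-2*12*(-77))*91 = -24*(-77)*91 = 1848*91 = 168168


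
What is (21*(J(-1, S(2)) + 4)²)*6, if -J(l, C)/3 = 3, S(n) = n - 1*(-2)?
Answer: 3150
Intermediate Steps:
S(n) = 2 + n (S(n) = n + 2 = 2 + n)
J(l, C) = -9 (J(l, C) = -3*3 = -9)
(21*(J(-1, S(2)) + 4)²)*6 = (21*(-9 + 4)²)*6 = (21*(-5)²)*6 = (21*25)*6 = 525*6 = 3150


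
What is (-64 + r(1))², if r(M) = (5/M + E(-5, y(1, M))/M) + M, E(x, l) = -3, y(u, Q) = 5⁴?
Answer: 3721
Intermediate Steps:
y(u, Q) = 625
r(M) = M + 2/M (r(M) = (5/M - 3/M) + M = 2/M + M = M + 2/M)
(-64 + r(1))² = (-64 + (1 + 2/1))² = (-64 + (1 + 2*1))² = (-64 + (1 + 2))² = (-64 + 3)² = (-61)² = 3721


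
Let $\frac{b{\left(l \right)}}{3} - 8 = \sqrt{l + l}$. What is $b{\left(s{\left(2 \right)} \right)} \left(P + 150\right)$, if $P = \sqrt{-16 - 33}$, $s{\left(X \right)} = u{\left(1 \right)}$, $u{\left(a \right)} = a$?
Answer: $3 \left(8 + \sqrt{2}\right) \left(150 + 7 i\right) \approx 4236.4 + 197.7 i$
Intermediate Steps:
$s{\left(X \right)} = 1$
$b{\left(l \right)} = 24 + 3 \sqrt{2} \sqrt{l}$ ($b{\left(l \right)} = 24 + 3 \sqrt{l + l} = 24 + 3 \sqrt{2 l} = 24 + 3 \sqrt{2} \sqrt{l}$)
$P = 7 i$ ($P = \sqrt{-49} = 7 i \approx 7.0 i$)
$b{\left(s{\left(2 \right)} \right)} \left(P + 150\right) = \left(24 + 3 \sqrt{2} \sqrt{1}\right) \left(7 i + 150\right) = \left(24 + 3 \sqrt{2} \cdot 1\right) \left(150 + 7 i\right) = \left(24 + 3 \sqrt{2}\right) \left(150 + 7 i\right)$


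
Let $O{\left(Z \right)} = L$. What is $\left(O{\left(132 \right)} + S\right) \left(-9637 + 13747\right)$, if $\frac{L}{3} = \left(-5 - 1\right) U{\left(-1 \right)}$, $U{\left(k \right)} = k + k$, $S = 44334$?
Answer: $182360700$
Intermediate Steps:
$U{\left(k \right)} = 2 k$
$L = 36$ ($L = 3 \left(-5 - 1\right) 2 \left(-1\right) = 3 \left(\left(-6\right) \left(-2\right)\right) = 3 \cdot 12 = 36$)
$O{\left(Z \right)} = 36$
$\left(O{\left(132 \right)} + S\right) \left(-9637 + 13747\right) = \left(36 + 44334\right) \left(-9637 + 13747\right) = 44370 \cdot 4110 = 182360700$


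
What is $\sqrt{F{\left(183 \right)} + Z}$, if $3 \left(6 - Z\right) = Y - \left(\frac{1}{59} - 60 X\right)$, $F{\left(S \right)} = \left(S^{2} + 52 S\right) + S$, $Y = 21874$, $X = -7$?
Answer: $\frac{\sqrt{1129180881}}{177} \approx 189.85$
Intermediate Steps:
$F{\left(S \right)} = S^{2} + 53 S$
$Z = - \frac{1264723}{177}$ ($Z = 6 - \frac{21874 - \left(\frac{1}{59} - -420\right)}{3} = 6 - \frac{21874 - \left(\frac{1}{59} + 420\right)}{3} = 6 - \frac{21874 - \frac{24781}{59}}{3} = 6 - \frac{1265785}{177} = - \frac{1264723}{177} \approx -7145.3$)
$\sqrt{F{\left(183 \right)} + Z} = \sqrt{183 \left(53 + 183\right) - \frac{1264723}{177}} = \sqrt{183 \cdot 236 - \frac{1264723}{177}} = \sqrt{43188 - \frac{1264723}{177}} = \sqrt{\frac{6379553}{177}} = \frac{\sqrt{1129180881}}{177}$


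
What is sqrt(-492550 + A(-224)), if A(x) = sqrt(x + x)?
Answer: sqrt(-492550 + 8*I*sqrt(7)) ≈ 0.02 + 701.82*I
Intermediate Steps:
A(x) = sqrt(2)*sqrt(x) (A(x) = sqrt(2*x) = sqrt(2)*sqrt(x))
sqrt(-492550 + A(-224)) = sqrt(-492550 + sqrt(2)*sqrt(-224)) = sqrt(-492550 + sqrt(2)*(4*I*sqrt(14))) = sqrt(-492550 + 8*I*sqrt(7))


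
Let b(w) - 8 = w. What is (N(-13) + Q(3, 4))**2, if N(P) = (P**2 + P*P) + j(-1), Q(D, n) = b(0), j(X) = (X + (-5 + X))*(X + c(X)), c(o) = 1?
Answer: 119716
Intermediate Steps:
b(w) = 8 + w
j(X) = (1 + X)*(-5 + 2*X) (j(X) = (X + (-5 + X))*(X + 1) = (-5 + 2*X)*(1 + X) = (1 + X)*(-5 + 2*X))
Q(D, n) = 8 (Q(D, n) = 8 + 0 = 8)
N(P) = 2*P**2 (N(P) = (P**2 + P*P) + (-5 - 3*(-1) + 2*(-1)**2) = (P**2 + P**2) + (-5 + 3 + 2*1) = 2*P**2 + (-5 + 3 + 2) = 2*P**2 + 0 = 2*P**2)
(N(-13) + Q(3, 4))**2 = (2*(-13)**2 + 8)**2 = (2*169 + 8)**2 = (338 + 8)**2 = 346**2 = 119716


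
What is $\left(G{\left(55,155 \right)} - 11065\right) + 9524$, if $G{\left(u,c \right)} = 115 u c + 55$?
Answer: $978889$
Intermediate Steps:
$G{\left(u,c \right)} = 55 + 115 c u$ ($G{\left(u,c \right)} = 115 c u + 55 = 55 + 115 c u$)
$\left(G{\left(55,155 \right)} - 11065\right) + 9524 = \left(\left(55 + 115 \cdot 155 \cdot 55\right) - 11065\right) + 9524 = \left(\left(55 + 980375\right) - 11065\right) + 9524 = \left(980430 - 11065\right) + 9524 = 969365 + 9524 = 978889$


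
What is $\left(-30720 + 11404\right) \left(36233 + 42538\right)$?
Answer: $-1521540636$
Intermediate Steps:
$\left(-30720 + 11404\right) \left(36233 + 42538\right) = \left(-19316\right) 78771 = -1521540636$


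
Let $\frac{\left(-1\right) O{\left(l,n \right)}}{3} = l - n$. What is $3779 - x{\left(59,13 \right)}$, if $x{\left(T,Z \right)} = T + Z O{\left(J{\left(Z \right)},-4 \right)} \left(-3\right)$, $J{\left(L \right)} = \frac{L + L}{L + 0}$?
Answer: $3018$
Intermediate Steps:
$J{\left(L \right)} = 2$ ($J{\left(L \right)} = \frac{2 L}{L} = 2$)
$O{\left(l,n \right)} = - 3 l + 3 n$ ($O{\left(l,n \right)} = - 3 \left(l - n\right) = - 3 l + 3 n$)
$x{\left(T,Z \right)} = T + 54 Z$ ($x{\left(T,Z \right)} = T + Z \left(\left(-3\right) 2 + 3 \left(-4\right)\right) \left(-3\right) = T + Z \left(-6 - 12\right) \left(-3\right) = T + Z \left(\left(-18\right) \left(-3\right)\right) = T + Z 54 = T + 54 Z$)
$3779 - x{\left(59,13 \right)} = 3779 - \left(59 + 54 \cdot 13\right) = 3779 - \left(59 + 702\right) = 3779 - 761 = 3018$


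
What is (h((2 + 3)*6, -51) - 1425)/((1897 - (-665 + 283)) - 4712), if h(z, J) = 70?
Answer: 1355/2433 ≈ 0.55693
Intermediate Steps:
(h((2 + 3)*6, -51) - 1425)/((1897 - (-665 + 283)) - 4712) = (70 - 1425)/((1897 - (-665 + 283)) - 4712) = -1355/((1897 - 1*(-382)) - 4712) = -1355/((1897 + 382) - 4712) = -1355/(2279 - 4712) = -1355/(-2433) = -1355*(-1/2433) = 1355/2433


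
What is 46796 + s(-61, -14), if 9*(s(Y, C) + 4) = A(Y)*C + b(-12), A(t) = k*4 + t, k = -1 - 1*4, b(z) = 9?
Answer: 46919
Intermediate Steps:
k = -5 (k = -1 - 4 = -5)
A(t) = -20 + t (A(t) = -5*4 + t = -20 + t)
s(Y, C) = -3 + C*(-20 + Y)/9 (s(Y, C) = -4 + ((-20 + Y)*C + 9)/9 = -4 + (C*(-20 + Y) + 9)/9 = -4 + (9 + C*(-20 + Y))/9 = -4 + (1 + C*(-20 + Y)/9) = -3 + C*(-20 + Y)/9)
46796 + s(-61, -14) = 46796 + (-3 + (⅑)*(-14)*(-20 - 61)) = 46796 + (-3 + (⅑)*(-14)*(-81)) = 46796 + (-3 + 126) = 46796 + 123 = 46919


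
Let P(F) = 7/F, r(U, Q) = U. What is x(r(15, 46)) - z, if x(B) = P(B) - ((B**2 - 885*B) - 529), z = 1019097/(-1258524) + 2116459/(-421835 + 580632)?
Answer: 502102295620191/37009228820 ≈ 13567.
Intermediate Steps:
z = 277976100023/22205537292 (z = 1019097*(-1/1258524) + 2116459/158797 = -113233/139836 + 2116459*(1/158797) = -113233/139836 + 2116459/158797 = 277976100023/22205537292 ≈ 12.518)
x(B) = 529 - B**2 + 7/B + 885*B (x(B) = 7/B - ((B**2 - 885*B) - 529) = 7/B - (-529 + B**2 - 885*B) = 7/B + (529 - B**2 + 885*B) = 529 - B**2 + 7/B + 885*B)
x(r(15, 46)) - z = (529 - 1*15**2 + 7/15 + 885*15) - 1*277976100023/22205537292 = (529 - 1*225 + 7*(1/15) + 13275) - 277976100023/22205537292 = (529 - 225 + 7/15 + 13275) - 277976100023/22205537292 = 203692/15 - 277976100023/22205537292 = 502102295620191/37009228820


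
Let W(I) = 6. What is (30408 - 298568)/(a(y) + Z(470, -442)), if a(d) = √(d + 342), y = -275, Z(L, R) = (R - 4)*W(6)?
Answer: 717596160/7160909 + 268160*√67/7160909 ≈ 100.52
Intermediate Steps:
Z(L, R) = -24 + 6*R (Z(L, R) = (R - 4)*6 = (-4 + R)*6 = -24 + 6*R)
a(d) = √(342 + d)
(30408 - 298568)/(a(y) + Z(470, -442)) = (30408 - 298568)/(√(342 - 275) + (-24 + 6*(-442))) = -268160/(√67 + (-24 - 2652)) = -268160/(√67 - 2676) = -268160/(-2676 + √67)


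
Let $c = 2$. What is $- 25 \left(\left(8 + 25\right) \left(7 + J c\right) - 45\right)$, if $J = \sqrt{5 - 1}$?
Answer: $-7950$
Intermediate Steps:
$J = 2$ ($J = \sqrt{4} = 2$)
$- 25 \left(\left(8 + 25\right) \left(7 + J c\right) - 45\right) = - 25 \left(\left(8 + 25\right) \left(7 + 2 \cdot 2\right) - 45\right) = - 25 \left(33 \left(7 + 4\right) - 45\right) = - 25 \left(33 \cdot 11 - 45\right) = - 25 \left(363 - 45\right) = \left(-25\right) 318 = -7950$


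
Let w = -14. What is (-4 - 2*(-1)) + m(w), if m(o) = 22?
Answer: 20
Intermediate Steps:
(-4 - 2*(-1)) + m(w) = (-4 - 2*(-1)) + 22 = (-4 + 2) + 22 = -2 + 22 = 20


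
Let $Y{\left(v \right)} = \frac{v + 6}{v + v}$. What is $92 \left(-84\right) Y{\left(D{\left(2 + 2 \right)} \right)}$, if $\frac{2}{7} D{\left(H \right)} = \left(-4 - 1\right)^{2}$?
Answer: $- \frac{103224}{25} \approx -4129.0$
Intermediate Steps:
$D{\left(H \right)} = \frac{175}{2}$ ($D{\left(H \right)} = \frac{7 \left(-4 - 1\right)^{2}}{2} = \frac{7 \left(-5\right)^{2}}{2} = \frac{7}{2} \cdot 25 = \frac{175}{2}$)
$Y{\left(v \right)} = \frac{6 + v}{2 v}$
$92 \left(-84\right) Y{\left(D{\left(2 + 2 \right)} \right)} = 92 \left(-84\right) \frac{6 + \frac{175}{2}}{2 \cdot \frac{175}{2}} = - 7728 \cdot \frac{1}{2} \cdot \frac{2}{175} \cdot \frac{187}{2} = \left(-7728\right) \frac{187}{350} = - \frac{103224}{25}$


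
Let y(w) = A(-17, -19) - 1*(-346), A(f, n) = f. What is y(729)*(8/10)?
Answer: 1316/5 ≈ 263.20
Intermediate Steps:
y(w) = 329 (y(w) = -17 - 1*(-346) = -17 + 346 = 329)
y(729)*(8/10) = 329*(8/10) = 329*(8*(1/10)) = 329*(4/5) = 1316/5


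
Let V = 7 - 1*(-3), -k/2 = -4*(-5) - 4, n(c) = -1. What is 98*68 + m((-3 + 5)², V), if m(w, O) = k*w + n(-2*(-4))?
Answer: 6535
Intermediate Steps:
k = -32 (k = -2*(-4*(-5) - 4) = -2*(20 - 4) = -2*16 = -32)
V = 10 (V = 7 + 3 = 10)
m(w, O) = -1 - 32*w (m(w, O) = -32*w - 1 = -1 - 32*w)
98*68 + m((-3 + 5)², V) = 98*68 + (-1 - 32*(-3 + 5)²) = 6664 + (-1 - 32*2²) = 6664 + (-1 - 32*4) = 6664 + (-1 - 128) = 6664 - 129 = 6535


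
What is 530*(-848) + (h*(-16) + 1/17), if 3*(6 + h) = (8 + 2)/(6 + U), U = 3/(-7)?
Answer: -893764139/1989 ≈ -4.4935e+5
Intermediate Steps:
U = -3/7 (U = 3*(-⅐) = -3/7 ≈ -0.42857)
h = -632/117 (h = -6 + ((8 + 2)/(6 - 3/7))/3 = -6 + (10/(39/7))/3 = -6 + (10*(7/39))/3 = -6 + (⅓)*(70/39) = -6 + 70/117 = -632/117 ≈ -5.4017)
530*(-848) + (h*(-16) + 1/17) = 530*(-848) + (-632/117*(-16) + 1/17) = -449440 + (10112/117 + 1/17) = -449440 + 172021/1989 = -893764139/1989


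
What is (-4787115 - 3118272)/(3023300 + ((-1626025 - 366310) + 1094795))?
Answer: -1129341/303680 ≈ -3.7189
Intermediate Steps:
(-4787115 - 3118272)/(3023300 + ((-1626025 - 366310) + 1094795)) = -7905387/(3023300 + (-1992335 + 1094795)) = -7905387/(3023300 - 897540) = -7905387/2125760 = -7905387*1/2125760 = -1129341/303680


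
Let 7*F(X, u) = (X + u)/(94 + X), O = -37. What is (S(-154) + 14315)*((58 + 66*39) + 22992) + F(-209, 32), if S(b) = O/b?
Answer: 3248135460807/8855 ≈ 3.6681e+8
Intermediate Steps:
S(b) = -37/b
F(X, u) = (X + u)/(7*(94 + X)) (F(X, u) = ((X + u)/(94 + X))/7 = (X + u)/(7*(94 + X)))
(S(-154) + 14315)*((58 + 66*39) + 22992) + F(-209, 32) = (-37/(-154) + 14315)*((58 + 66*39) + 22992) + (-209 + 32)/(7*(94 - 209)) = (-37*(-1/154) + 14315)*((58 + 2574) + 22992) + (⅐)*(-177)/(-115) = (37/154 + 14315)*(2632 + 22992) + (⅐)*(-1/115)*(-177) = (2204547/154)*25624 + 177/805 = 28244656164/77 + 177/805 = 3248135460807/8855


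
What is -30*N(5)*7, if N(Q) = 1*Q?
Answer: -1050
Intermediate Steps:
N(Q) = Q
-30*N(5)*7 = -30*5*7 = -150*7 = -1050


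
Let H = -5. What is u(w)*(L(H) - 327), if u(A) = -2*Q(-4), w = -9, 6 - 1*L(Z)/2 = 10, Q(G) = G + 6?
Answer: 1340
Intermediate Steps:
Q(G) = 6 + G
L(Z) = -8 (L(Z) = 12 - 2*10 = 12 - 20 = -8)
u(A) = -4 (u(A) = -2*(6 - 4) = -2*2 = -4)
u(w)*(L(H) - 327) = -4*(-8 - 327) = -4*(-335) = 1340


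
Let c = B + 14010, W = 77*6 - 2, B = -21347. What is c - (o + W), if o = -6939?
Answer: -858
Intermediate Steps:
W = 460 (W = 462 - 2 = 460)
c = -7337 (c = -21347 + 14010 = -7337)
c - (o + W) = -7337 - (-6939 + 460) = -7337 - 1*(-6479) = -7337 + 6479 = -858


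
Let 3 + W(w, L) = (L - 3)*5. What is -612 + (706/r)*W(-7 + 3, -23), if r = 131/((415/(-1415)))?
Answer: -14895142/37073 ≈ -401.78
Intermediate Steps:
W(w, L) = -18 + 5*L (W(w, L) = -3 + (L - 3)*5 = -3 + (-3 + L)*5 = -3 + (-15 + 5*L) = -18 + 5*L)
r = -37073/83 (r = 131/((415*(-1/1415))) = 131/(-83/283) = 131*(-283/83) = -37073/83 ≈ -446.66)
-612 + (706/r)*W(-7 + 3, -23) = -612 + (706/(-37073/83))*(-18 + 5*(-23)) = -612 + (706*(-83/37073))*(-18 - 115) = -612 - 58598/37073*(-133) = -612 + 7793534/37073 = -14895142/37073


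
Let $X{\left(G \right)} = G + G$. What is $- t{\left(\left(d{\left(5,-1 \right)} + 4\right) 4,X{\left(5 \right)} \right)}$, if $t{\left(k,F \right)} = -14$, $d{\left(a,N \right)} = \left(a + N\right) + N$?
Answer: $14$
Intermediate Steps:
$X{\left(G \right)} = 2 G$
$d{\left(a,N \right)} = a + 2 N$ ($d{\left(a,N \right)} = \left(N + a\right) + N = a + 2 N$)
$- t{\left(\left(d{\left(5,-1 \right)} + 4\right) 4,X{\left(5 \right)} \right)} = \left(-1\right) \left(-14\right) = 14$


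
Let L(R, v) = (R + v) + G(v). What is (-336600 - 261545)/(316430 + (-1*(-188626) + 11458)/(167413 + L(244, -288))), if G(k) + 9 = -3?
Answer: -100103752765/52956975594 ≈ -1.8903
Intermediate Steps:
G(k) = -12 (G(k) = -9 - 3 = -12)
L(R, v) = -12 + R + v (L(R, v) = (R + v) - 12 = -12 + R + v)
(-336600 - 261545)/(316430 + (-1*(-188626) + 11458)/(167413 + L(244, -288))) = (-336600 - 261545)/(316430 + (-1*(-188626) + 11458)/(167413 + (-12 + 244 - 288))) = -598145/(316430 + (188626 + 11458)/(167413 - 56)) = -598145/(316430 + 200084/167357) = -598145/52956975594/167357 = -598145*167357/52956975594 = -100103752765/52956975594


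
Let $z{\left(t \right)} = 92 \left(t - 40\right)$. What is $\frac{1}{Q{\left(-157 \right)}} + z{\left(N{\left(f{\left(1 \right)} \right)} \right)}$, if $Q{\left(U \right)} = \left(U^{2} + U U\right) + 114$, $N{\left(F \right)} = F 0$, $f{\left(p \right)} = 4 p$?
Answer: $- \frac{181836159}{49412} \approx -3680.0$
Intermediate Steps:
$N{\left(F \right)} = 0$
$Q{\left(U \right)} = 114 + 2 U^{2}$ ($Q{\left(U \right)} = \left(U^{2} + U^{2}\right) + 114 = 2 U^{2} + 114 = 114 + 2 U^{2}$)
$z{\left(t \right)} = -3680 + 92 t$ ($z{\left(t \right)} = 92 \left(-40 + t\right) = -3680 + 92 t$)
$\frac{1}{Q{\left(-157 \right)}} + z{\left(N{\left(f{\left(1 \right)} \right)} \right)} = \frac{1}{114 + 2 \left(-157\right)^{2}} + \left(-3680 + 92 \cdot 0\right) = \frac{1}{114 + 2 \cdot 24649} + \left(-3680 + 0\right) = \frac{1}{114 + 49298} - 3680 = \frac{1}{49412} - 3680 = - \frac{181836159}{49412}$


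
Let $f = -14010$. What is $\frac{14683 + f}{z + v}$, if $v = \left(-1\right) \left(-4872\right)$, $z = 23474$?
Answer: $\frac{673}{28346} \approx 0.023742$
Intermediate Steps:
$v = 4872$
$\frac{14683 + f}{z + v} = \frac{14683 - 14010}{23474 + 4872} = \frac{673}{28346}$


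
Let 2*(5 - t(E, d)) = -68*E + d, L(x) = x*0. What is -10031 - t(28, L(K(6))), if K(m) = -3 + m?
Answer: -10988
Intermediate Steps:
L(x) = 0
t(E, d) = 5 + 34*E - d/2 (t(E, d) = 5 - (-68*E + d)/2 = 5 - (d - 68*E)/2 = 5 + (34*E - d/2) = 5 + 34*E - d/2)
-10031 - t(28, L(K(6))) = -10031 - (5 + 34*28 - ½*0) = -10031 - (5 + 952 + 0) = -10031 - 1*957 = -10031 - 957 = -10988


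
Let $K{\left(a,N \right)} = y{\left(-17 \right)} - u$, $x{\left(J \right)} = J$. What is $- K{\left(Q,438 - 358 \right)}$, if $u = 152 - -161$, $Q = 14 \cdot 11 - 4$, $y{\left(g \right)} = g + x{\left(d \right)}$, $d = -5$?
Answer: $335$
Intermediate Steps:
$y{\left(g \right)} = -5 + g$ ($y{\left(g \right)} = g - 5 = -5 + g$)
$Q = 150$ ($Q = 154 - 4 = 150$)
$u = 313$ ($u = 152 + 161 = 313$)
$K{\left(a,N \right)} = -335$ ($K{\left(a,N \right)} = \left(-5 - 17\right) - 313 = -22 - 313 = -335$)
$- K{\left(Q,438 - 358 \right)} = \left(-1\right) \left(-335\right) = 335$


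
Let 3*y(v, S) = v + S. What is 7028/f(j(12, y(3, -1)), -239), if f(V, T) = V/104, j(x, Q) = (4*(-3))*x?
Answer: -45682/9 ≈ -5075.8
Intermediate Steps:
y(v, S) = S/3 + v/3 (y(v, S) = (v + S)/3 = (S + v)/3 = S/3 + v/3)
j(x, Q) = -12*x
f(V, T) = V/104 (f(V, T) = V*(1/104) = V/104)
7028/f(j(12, y(3, -1)), -239) = 7028/(((-12*12)/104)) = 7028/(((1/104)*(-144))) = 7028/(-18/13) = 7028*(-13/18) = -45682/9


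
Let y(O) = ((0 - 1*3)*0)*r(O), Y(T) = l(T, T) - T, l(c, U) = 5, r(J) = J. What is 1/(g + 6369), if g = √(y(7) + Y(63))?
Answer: 6369/40564219 - I*√58/40564219 ≈ 0.00015701 - 1.8775e-7*I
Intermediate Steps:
Y(T) = 5 - T
y(O) = 0 (y(O) = ((0 - 1*3)*0)*O = ((0 - 3)*0)*O = (-3*0)*O = 0*O = 0)
g = I*√58 (g = √(0 + (5 - 1*63)) = √(0 + (5 - 63)) = √(0 - 58) = √(-58) = I*√58 ≈ 7.6158*I)
1/(g + 6369) = 1/(I*√58 + 6369) = 1/(6369 + I*√58)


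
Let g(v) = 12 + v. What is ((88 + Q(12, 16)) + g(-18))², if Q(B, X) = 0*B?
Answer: 6724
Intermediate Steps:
Q(B, X) = 0
((88 + Q(12, 16)) + g(-18))² = ((88 + 0) + (12 - 18))² = (88 - 6)² = 82² = 6724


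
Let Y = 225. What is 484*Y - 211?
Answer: 108689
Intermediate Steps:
484*Y - 211 = 484*225 - 211 = 108900 - 211 = 108689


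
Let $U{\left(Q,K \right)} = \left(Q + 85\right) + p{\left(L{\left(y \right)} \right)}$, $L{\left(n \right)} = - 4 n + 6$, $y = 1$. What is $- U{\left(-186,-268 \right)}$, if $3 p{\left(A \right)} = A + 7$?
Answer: $98$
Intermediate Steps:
$L{\left(n \right)} = 6 - 4 n$
$p{\left(A \right)} = \frac{7}{3} + \frac{A}{3}$ ($p{\left(A \right)} = \frac{A + 7}{3} = \frac{7 + A}{3} = \frac{7}{3} + \frac{A}{3}$)
$U{\left(Q,K \right)} = 88 + Q$ ($U{\left(Q,K \right)} = \left(Q + 85\right) + \left(\frac{7}{3} + \frac{6 - 4}{3}\right) = \left(85 + Q\right) + \left(\frac{7}{3} + \frac{6 - 4}{3}\right) = \left(85 + Q\right) + \left(\frac{7}{3} + \frac{1}{3} \cdot 2\right) = \left(85 + Q\right) + \left(\frac{7}{3} + \frac{2}{3}\right) = \left(85 + Q\right) + 3 = 88 + Q$)
$- U{\left(-186,-268 \right)} = - (88 - 186) = \left(-1\right) \left(-98\right) = 98$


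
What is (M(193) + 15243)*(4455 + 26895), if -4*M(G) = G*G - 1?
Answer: 185936850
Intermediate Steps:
M(G) = 1/4 - G**2/4 (M(G) = -(G*G - 1)/4 = -(G**2 - 1)/4 = -(-1 + G**2)/4 = 1/4 - G**2/4)
(M(193) + 15243)*(4455 + 26895) = ((1/4 - 1/4*193**2) + 15243)*(4455 + 26895) = ((1/4 - 1/4*37249) + 15243)*31350 = ((1/4 - 37249/4) + 15243)*31350 = (-9312 + 15243)*31350 = 5931*31350 = 185936850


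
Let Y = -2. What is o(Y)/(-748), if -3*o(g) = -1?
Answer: -1/2244 ≈ -0.00044563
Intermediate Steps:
o(g) = ⅓ (o(g) = -⅓*(-1) = ⅓)
o(Y)/(-748) = (⅓)/(-748) = (⅓)*(-1/748) = -1/2244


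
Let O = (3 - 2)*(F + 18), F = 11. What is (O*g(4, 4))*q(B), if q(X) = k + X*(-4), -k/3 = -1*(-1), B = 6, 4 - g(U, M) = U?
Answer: 0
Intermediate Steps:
g(U, M) = 4 - U
k = -3 (k = -(-3)*(-1) = -3*1 = -3)
q(X) = -3 - 4*X (q(X) = -3 + X*(-4) = -3 - 4*X)
O = 29 (O = (3 - 2)*(11 + 18) = 1*29 = 29)
(O*g(4, 4))*q(B) = (29*(4 - 1*4))*(-3 - 4*6) = (29*(4 - 4))*(-3 - 24) = (29*0)*(-27) = 0*(-27) = 0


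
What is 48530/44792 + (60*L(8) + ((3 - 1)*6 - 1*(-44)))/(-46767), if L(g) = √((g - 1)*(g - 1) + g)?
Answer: 161935297/149627676 - 20*√57/15589 ≈ 1.0726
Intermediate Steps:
L(g) = √(g + (-1 + g)²) (L(g) = √((-1 + g)*(-1 + g) + g) = √((-1 + g)² + g) = √(g + (-1 + g)²))
48530/44792 + (60*L(8) + ((3 - 1)*6 - 1*(-44)))/(-46767) = 48530/44792 + (60*√(8 + (-1 + 8)²) + ((3 - 1)*6 - 1*(-44)))/(-46767) = 48530*(1/44792) + (60*√(8 + 7²) + (2*6 + 44))*(-1/46767) = 24265/22396 + (60*√(8 + 49) + (12 + 44))*(-1/46767) = 24265/22396 + (60*√57 + 56)*(-1/46767) = 24265/22396 + (56 + 60*√57)*(-1/46767) = 24265/22396 + (-8/6681 - 20*√57/15589) = 161935297/149627676 - 20*√57/15589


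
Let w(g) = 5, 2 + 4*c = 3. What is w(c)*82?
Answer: 410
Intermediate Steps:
c = ¼ (c = -½ + (¼)*3 = -½ + ¾ = ¼ ≈ 0.25000)
w(c)*82 = 5*82 = 410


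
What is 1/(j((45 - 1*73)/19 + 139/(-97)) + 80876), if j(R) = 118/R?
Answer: 5357/433035258 ≈ 1.2371e-5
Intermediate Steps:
1/(j((45 - 1*73)/19 + 139/(-97)) + 80876) = 1/(118/((45 - 1*73)/19 + 139/(-97)) + 80876) = 1/(118/((45 - 73)*(1/19) + 139*(-1/97)) + 80876) = 1/(118/(-28*1/19 - 139/97) + 80876) = 1/(118/(-28/19 - 139/97) + 80876) = 1/(118/(-5357/1843) + 80876) = 1/(118*(-1843/5357) + 80876) = 1/(-217474/5357 + 80876) = 1/(433035258/5357) = 5357/433035258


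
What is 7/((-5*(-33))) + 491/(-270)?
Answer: -1055/594 ≈ -1.7761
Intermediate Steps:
7/((-5*(-33))) + 491/(-270) = 7/165 + 491*(-1/270) = 7*(1/165) - 491/270 = 7/165 - 491/270 = -1055/594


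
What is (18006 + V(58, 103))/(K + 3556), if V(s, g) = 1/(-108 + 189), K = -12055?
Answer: -1458487/688419 ≈ -2.1186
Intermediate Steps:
V(s, g) = 1/81
(18006 + V(58, 103))/(K + 3556) = (18006 + 1/81)/(-12055 + 3556) = (1458487/81)/(-8499) = (1458487/81)*(-1/8499) = -1458487/688419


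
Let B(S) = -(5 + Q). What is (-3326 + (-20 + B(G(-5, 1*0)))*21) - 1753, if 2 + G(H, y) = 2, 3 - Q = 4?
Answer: -5583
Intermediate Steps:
Q = -1 (Q = 3 - 1*4 = 3 - 4 = -1)
G(H, y) = 0 (G(H, y) = -2 + 2 = 0)
B(S) = -4 (B(S) = -(5 - 1) = -1*4 = -4)
(-3326 + (-20 + B(G(-5, 1*0)))*21) - 1753 = (-3326 + (-20 - 4)*21) - 1753 = (-3326 - 24*21) - 1753 = (-3326 - 504) - 1753 = -3830 - 1753 = -5583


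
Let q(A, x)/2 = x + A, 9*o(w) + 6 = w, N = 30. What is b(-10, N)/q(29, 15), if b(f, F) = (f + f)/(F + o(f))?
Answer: -45/5588 ≈ -0.0080530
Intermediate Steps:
o(w) = -⅔ + w/9
b(f, F) = 2*f/(-⅔ + F + f/9) (b(f, F) = (f + f)/(F + (-⅔ + f/9)) = (2*f)/(-⅔ + F + f/9) = 2*f/(-⅔ + F + f/9))
q(A, x) = 2*A + 2*x (q(A, x) = 2*(x + A) = 2*(A + x) = 2*A + 2*x)
b(-10, N)/q(29, 15) = (18*(-10)/(-6 - 10 + 9*30))/(2*29 + 2*15) = (18*(-10)/(-6 - 10 + 270))/(58 + 30) = (18*(-10)/254)/88 = (18*(-10)*(1/254))*(1/88) = -90/127*1/88 = -45/5588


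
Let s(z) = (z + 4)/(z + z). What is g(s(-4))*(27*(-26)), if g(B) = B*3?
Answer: 0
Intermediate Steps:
s(z) = (4 + z)/(2*z) (s(z) = (4 + z)/((2*z)) = (4 + z)*(1/(2*z)) = (4 + z)/(2*z))
g(B) = 3*B
g(s(-4))*(27*(-26)) = (3*((½)*(4 - 4)/(-4)))*(27*(-26)) = (3*((½)*(-¼)*0))*(-702) = (3*0)*(-702) = 0*(-702) = 0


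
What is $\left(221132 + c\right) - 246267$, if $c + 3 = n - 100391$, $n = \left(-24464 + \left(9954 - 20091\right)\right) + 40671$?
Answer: $-119459$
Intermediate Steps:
$n = 6070$ ($n = \left(-24464 + \left(9954 - 20091\right)\right) + 40671 = \left(-24464 - 10137\right) + 40671 = -34601 + 40671 = 6070$)
$c = -94324$ ($c = -3 + \left(6070 - 100391\right) = -3 - 94321 = -94324$)
$\left(221132 + c\right) - 246267 = \left(221132 - 94324\right) - 246267 = 126808 - 246267 = -119459$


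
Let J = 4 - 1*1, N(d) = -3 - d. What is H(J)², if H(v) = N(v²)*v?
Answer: 1296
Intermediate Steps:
J = 3 (J = 4 - 1 = 3)
H(v) = v*(-3 - v²) (H(v) = (-3 - v²)*v = v*(-3 - v²))
H(J)² = (-1*3*(3 + 3²))² = (-1*3*(3 + 9))² = (-1*3*12)² = (-36)² = 1296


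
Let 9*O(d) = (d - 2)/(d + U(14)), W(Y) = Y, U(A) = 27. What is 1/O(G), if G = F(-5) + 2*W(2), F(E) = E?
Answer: -78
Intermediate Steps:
G = -1 (G = -5 + 2*2 = -5 + 4 = -1)
O(d) = (-2 + d)/(9*(27 + d)) (O(d) = ((d - 2)/(d + 27))/9 = ((-2 + d)/(27 + d))/9 = (-2 + d)/(9*(27 + d)))
1/O(G) = 1/((-2 - 1)/(9*(27 - 1))) = 1/((1/9)*(-3)/26) = 1/((1/9)*(1/26)*(-3)) = 1/(-1/78) = -78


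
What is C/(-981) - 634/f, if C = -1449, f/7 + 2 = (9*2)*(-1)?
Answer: 45823/7630 ≈ 6.0056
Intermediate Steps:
f = -140 (f = -14 + 7*((9*2)*(-1)) = -14 + 7*(18*(-1)) = -14 + 7*(-18) = -14 - 126 = -140)
C/(-981) - 634/f = -1449/(-981) - 634/(-140) = -1449*(-1/981) - 634*(-1/140) = 161/109 + 317/70 = 45823/7630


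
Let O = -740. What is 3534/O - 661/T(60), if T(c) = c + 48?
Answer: -217703/19980 ≈ -10.896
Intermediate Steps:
T(c) = 48 + c
3534/O - 661/T(60) = 3534/(-740) - 661/(48 + 60) = 3534*(-1/740) - 661/108 = -1767/370 - 661*1/108 = -1767/370 - 661/108 = -217703/19980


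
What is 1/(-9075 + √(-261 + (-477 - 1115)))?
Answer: -9075/82357478 - I*√1853/82357478 ≈ -0.00011019 - 5.2268e-7*I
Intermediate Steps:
1/(-9075 + √(-261 + (-477 - 1115))) = 1/(-9075 + √(-261 - 1592)) = 1/(-9075 + √(-1853)) = 1/(-9075 + I*√1853)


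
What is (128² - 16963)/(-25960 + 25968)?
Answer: -579/8 ≈ -72.375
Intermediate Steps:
(128² - 16963)/(-25960 + 25968) = (16384 - 16963)/8 = -579*⅛ = -579/8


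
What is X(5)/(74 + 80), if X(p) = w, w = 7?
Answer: 1/22 ≈ 0.045455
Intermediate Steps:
X(p) = 7
X(5)/(74 + 80) = 7/(74 + 80) = 7/154 = (1/154)*7 = 1/22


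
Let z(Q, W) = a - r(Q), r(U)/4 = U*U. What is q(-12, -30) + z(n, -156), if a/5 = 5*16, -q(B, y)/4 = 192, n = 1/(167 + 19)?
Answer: -3182833/8649 ≈ -368.00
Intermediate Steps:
r(U) = 4*U² (r(U) = 4*(U*U) = 4*U²)
n = 1/186 ≈ 0.0053763
q(B, y) = -768 (q(B, y) = -4*192 = -768)
a = 400 (a = 5*(5*16) = 5*80 = 400)
z(Q, W) = 400 - 4*Q²
q(-12, -30) + z(n, -156) = -768 + (400 - 4*(1/186)²) = -768 + (400 - 4*1/34596) = -768 + (400 - 1/8649) = -768 + 3459599/8649 = -3182833/8649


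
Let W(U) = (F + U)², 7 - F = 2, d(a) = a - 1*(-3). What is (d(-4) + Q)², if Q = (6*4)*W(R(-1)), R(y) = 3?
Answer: 2356225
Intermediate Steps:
d(a) = 3 + a (d(a) = a + 3 = 3 + a)
F = 5 (F = 7 - 1*2 = 7 - 2 = 5)
W(U) = (5 + U)²
Q = 1536 (Q = (6*4)*(5 + 3)² = 24*8² = 24*64 = 1536)
(d(-4) + Q)² = ((3 - 4) + 1536)² = (-1 + 1536)² = 1535² = 2356225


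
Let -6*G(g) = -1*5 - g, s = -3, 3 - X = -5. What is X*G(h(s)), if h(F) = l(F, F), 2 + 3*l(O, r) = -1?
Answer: 16/3 ≈ 5.3333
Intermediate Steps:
X = 8 (X = 3 - 1*(-5) = 3 + 5 = 8)
l(O, r) = -1 (l(O, r) = -⅔ + (⅓)*(-1) = -⅔ - ⅓ = -1)
h(F) = -1
G(g) = ⅚ + g/6 (G(g) = -(-1*5 - g)/6 = -(-5 - g)/6 = ⅚ + g/6)
X*G(h(s)) = 8*(⅚ + (⅙)*(-1)) = 8*(⅚ - ⅙) = 8*(⅔) = 16/3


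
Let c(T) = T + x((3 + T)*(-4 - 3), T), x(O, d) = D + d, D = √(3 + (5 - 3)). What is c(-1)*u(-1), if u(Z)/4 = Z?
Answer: 8 - 4*√5 ≈ -0.94427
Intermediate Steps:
D = √5 (D = √(3 + 2) = √5 ≈ 2.2361)
u(Z) = 4*Z
x(O, d) = d + √5 (x(O, d) = √5 + d = d + √5)
c(T) = √5 + 2*T (c(T) = T + (T + √5) = √5 + 2*T)
c(-1)*u(-1) = (√5 + 2*(-1))*(4*(-1)) = (√5 - 2)*(-4) = (-2 + √5)*(-4) = 8 - 4*√5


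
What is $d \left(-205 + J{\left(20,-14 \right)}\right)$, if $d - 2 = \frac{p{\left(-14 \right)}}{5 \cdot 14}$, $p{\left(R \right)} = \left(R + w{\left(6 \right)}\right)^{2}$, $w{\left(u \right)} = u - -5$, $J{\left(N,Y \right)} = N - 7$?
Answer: $- \frac{14304}{35} \approx -408.69$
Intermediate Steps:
$J{\left(N,Y \right)} = -7 + N$ ($J{\left(N,Y \right)} = N - 7 = -7 + N$)
$w{\left(u \right)} = 5 + u$ ($w{\left(u \right)} = u + 5 = 5 + u$)
$p{\left(R \right)} = \left(11 + R\right)^{2}$ ($p{\left(R \right)} = \left(R + \left(5 + 6\right)\right)^{2} = \left(R + 11\right)^{2} = \left(11 + R\right)^{2}$)
$d = \frac{149}{70}$ ($d = 2 + \frac{\left(11 - 14\right)^{2}}{5 \cdot 14} = 2 + \frac{\left(-3\right)^{2}}{70} = 2 + 9 \cdot \frac{1}{70} = 2 + \frac{9}{70} = \frac{149}{70} \approx 2.1286$)
$d \left(-205 + J{\left(20,-14 \right)}\right) = \frac{149 \left(-205 + \left(-7 + 20\right)\right)}{70} = \frac{149 \left(-205 + 13\right)}{70} = \frac{149}{70} \left(-192\right) = - \frac{14304}{35}$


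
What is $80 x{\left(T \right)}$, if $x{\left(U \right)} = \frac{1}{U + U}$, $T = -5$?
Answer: $-8$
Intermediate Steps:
$x{\left(U \right)} = \frac{1}{2 U}$
$80 x{\left(T \right)} = 80 \frac{1}{2 \left(-5\right)} = 80 \cdot \frac{1}{2} \left(- \frac{1}{5}\right) = 80 \left(- \frac{1}{10}\right) = -8$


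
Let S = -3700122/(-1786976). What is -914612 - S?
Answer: -817196696717/893488 ≈ -9.1461e+5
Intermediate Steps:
S = 1850061/893488 (S = -3700122*(-1/1786976) = 1850061/893488 ≈ 2.0706)
-914612 - S = -914612 - 1*1850061/893488 = -914612 - 1850061/893488 = -817196696717/893488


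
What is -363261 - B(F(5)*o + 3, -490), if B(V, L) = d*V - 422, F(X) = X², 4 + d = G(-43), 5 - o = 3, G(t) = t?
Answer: -360348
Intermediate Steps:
o = 2 (o = 5 - 1*3 = 5 - 3 = 2)
d = -47 (d = -4 - 43 = -47)
B(V, L) = -422 - 47*V (B(V, L) = -47*V - 422 = -422 - 47*V)
-363261 - B(F(5)*o + 3, -490) = -363261 - (-422 - 47*(5²*2 + 3)) = -363261 - (-422 - 47*(25*2 + 3)) = -363261 - (-422 - 47*(50 + 3)) = -363261 - (-422 - 47*53) = -363261 - (-422 - 2491) = -363261 - 1*(-2913) = -363261 + 2913 = -360348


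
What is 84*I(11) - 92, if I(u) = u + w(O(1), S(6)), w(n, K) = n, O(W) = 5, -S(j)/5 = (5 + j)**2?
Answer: 1252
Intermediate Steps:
S(j) = -5*(5 + j)**2
I(u) = 5 + u (I(u) = u + 5 = 5 + u)
84*I(11) - 92 = 84*(5 + 11) - 92 = 84*16 - 92 = 1344 - 92 = 1252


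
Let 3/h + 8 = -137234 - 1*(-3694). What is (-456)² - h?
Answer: 9256478977/44516 ≈ 2.0794e+5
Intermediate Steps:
h = -1/44516 (h = 3/(-8 + (-137234 - 1*(-3694))) = 3/(-8 + (-137234 + 3694)) = 3/(-8 - 133540) = 3/(-133548) = 3*(-1/133548) = -1/44516 ≈ -2.2464e-5)
(-456)² - h = (-456)² - 1*(-1/44516) = 207936 + 1/44516 = 9256478977/44516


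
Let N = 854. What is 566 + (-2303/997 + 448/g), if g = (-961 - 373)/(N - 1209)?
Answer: 454134773/664999 ≈ 682.91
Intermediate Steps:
g = 1334/355 (g = (-961 - 373)/(854 - 1209) = -1334/(-355) = -1334*(-1/355) = 1334/355 ≈ 3.7577)
566 + (-2303/997 + 448/g) = 566 + (-2303/997 + 448/(1334/355)) = 566 + (-2303*1/997 + 448*(355/1334)) = 566 + (-2303/997 + 79520/667) = 566 + 77745339/664999 = 454134773/664999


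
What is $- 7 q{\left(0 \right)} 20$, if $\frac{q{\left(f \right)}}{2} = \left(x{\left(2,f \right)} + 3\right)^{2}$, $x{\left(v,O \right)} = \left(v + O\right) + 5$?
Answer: $-28000$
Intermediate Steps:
$x{\left(v,O \right)} = 5 + O + v$ ($x{\left(v,O \right)} = \left(O + v\right) + 5 = 5 + O + v$)
$q{\left(f \right)} = 2 \left(10 + f\right)^{2}$ ($q{\left(f \right)} = 2 \left(\left(5 + f + 2\right) + 3\right)^{2} = 2 \left(\left(7 + f\right) + 3\right)^{2} = 2 \left(10 + f\right)^{2}$)
$- 7 q{\left(0 \right)} 20 = - 7 \cdot 2 \left(10 + 0\right)^{2} \cdot 20 = - 7 \cdot 2 \cdot 10^{2} \cdot 20 = - 7 \cdot 2 \cdot 100 \cdot 20 = \left(-7\right) 200 \cdot 20 = \left(-1400\right) 20 = -28000$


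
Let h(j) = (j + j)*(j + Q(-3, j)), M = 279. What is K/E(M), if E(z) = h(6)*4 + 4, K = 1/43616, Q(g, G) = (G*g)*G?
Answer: -1/213369472 ≈ -4.6867e-9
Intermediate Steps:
Q(g, G) = g*G**2
K = 1/43616 ≈ 2.2927e-5
h(j) = 2*j*(j - 3*j**2) (h(j) = (j + j)*(j - 3*j**2) = (2*j)*(j - 3*j**2) = 2*j*(j - 3*j**2))
E(z) = -4892 (E(z) = (6**2*(2 - 6*6))*4 + 4 = (36*(2 - 36))*4 + 4 = (36*(-34))*4 + 4 = -1224*4 + 4 = -4896 + 4 = -4892)
K/E(M) = (1/43616)/(-4892) = (1/43616)*(-1/4892) = -1/213369472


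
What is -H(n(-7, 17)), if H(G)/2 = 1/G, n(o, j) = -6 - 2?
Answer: ¼ ≈ 0.25000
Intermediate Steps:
n(o, j) = -8
H(G) = 2/G
-H(n(-7, 17)) = -2/(-8) = -2*(-1)/8 = -1*(-¼) = ¼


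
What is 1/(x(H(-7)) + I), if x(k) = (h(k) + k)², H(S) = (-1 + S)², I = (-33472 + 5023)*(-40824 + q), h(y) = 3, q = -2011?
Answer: 1/1218617404 ≈ 8.2060e-10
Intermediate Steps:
I = 1218612915 (I = (-33472 + 5023)*(-40824 - 2011) = -28449*(-42835) = 1218612915)
x(k) = (3 + k)²
1/(x(H(-7)) + I) = 1/((3 + (-1 - 7)²)² + 1218612915) = 1/((3 + (-8)²)² + 1218612915) = 1/((3 + 64)² + 1218612915) = 1/(67² + 1218612915) = 1/(4489 + 1218612915) = 1/1218617404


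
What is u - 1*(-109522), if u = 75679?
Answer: 185201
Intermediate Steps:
u - 1*(-109522) = 75679 - 1*(-109522) = 75679 + 109522 = 185201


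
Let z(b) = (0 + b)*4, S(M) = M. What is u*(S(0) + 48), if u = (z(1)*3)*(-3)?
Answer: -1728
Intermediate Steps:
z(b) = 4*b (z(b) = b*4 = 4*b)
u = -36 (u = ((4*1)*3)*(-3) = (4*3)*(-3) = 12*(-3) = -36)
u*(S(0) + 48) = -36*(0 + 48) = -36*48 = -1728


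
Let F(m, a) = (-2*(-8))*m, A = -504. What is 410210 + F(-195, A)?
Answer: 407090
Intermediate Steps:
F(m, a) = 16*m
410210 + F(-195, A) = 410210 + 16*(-195) = 410210 - 3120 = 407090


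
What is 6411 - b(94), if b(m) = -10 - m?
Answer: 6515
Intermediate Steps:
6411 - b(94) = 6411 - (-10 - 1*94) = 6411 - (-10 - 94) = 6411 - 1*(-104) = 6411 + 104 = 6515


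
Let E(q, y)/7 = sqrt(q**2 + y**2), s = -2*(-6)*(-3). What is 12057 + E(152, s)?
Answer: 12057 + 140*sqrt(61) ≈ 13150.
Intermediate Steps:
s = -36 (s = 12*(-3) = -36)
E(q, y) = 7*sqrt(q**2 + y**2)
12057 + E(152, s) = 12057 + 7*sqrt(152**2 + (-36)**2) = 12057 + 7*sqrt(23104 + 1296) = 12057 + 7*sqrt(24400) = 12057 + 7*(20*sqrt(61)) = 12057 + 140*sqrt(61)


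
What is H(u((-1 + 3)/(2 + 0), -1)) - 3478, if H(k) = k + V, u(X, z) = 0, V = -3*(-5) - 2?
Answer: -3465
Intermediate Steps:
V = 13 (V = 15 - 2 = 13)
H(k) = 13 + k (H(k) = k + 13 = 13 + k)
H(u((-1 + 3)/(2 + 0), -1)) - 3478 = (13 + 0) - 3478 = 13 - 3478 = -3465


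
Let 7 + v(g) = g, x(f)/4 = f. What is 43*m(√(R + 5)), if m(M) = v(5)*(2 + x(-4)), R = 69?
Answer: 1204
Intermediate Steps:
x(f) = 4*f
v(g) = -7 + g
m(M) = 28 (m(M) = (-7 + 5)*(2 + 4*(-4)) = -2*(2 - 16) = -2*(-14) = 28)
43*m(√(R + 5)) = 43*28 = 1204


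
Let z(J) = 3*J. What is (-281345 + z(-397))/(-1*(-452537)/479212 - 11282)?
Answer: 135394641632/5406017247 ≈ 25.045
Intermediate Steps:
(-281345 + z(-397))/(-1*(-452537)/479212 - 11282) = (-281345 + 3*(-397))/(-1*(-452537)/479212 - 11282) = (-281345 - 1191)/(452537*(1/479212) - 11282) = -282536/(452537/479212 - 11282) = -282536/(-5406017247/479212) = -282536*(-479212/5406017247) = 135394641632/5406017247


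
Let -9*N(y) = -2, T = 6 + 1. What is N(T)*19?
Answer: 38/9 ≈ 4.2222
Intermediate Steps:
T = 7
N(y) = 2/9 (N(y) = -⅑*(-2) = 2/9)
N(T)*19 = (2/9)*19 = 38/9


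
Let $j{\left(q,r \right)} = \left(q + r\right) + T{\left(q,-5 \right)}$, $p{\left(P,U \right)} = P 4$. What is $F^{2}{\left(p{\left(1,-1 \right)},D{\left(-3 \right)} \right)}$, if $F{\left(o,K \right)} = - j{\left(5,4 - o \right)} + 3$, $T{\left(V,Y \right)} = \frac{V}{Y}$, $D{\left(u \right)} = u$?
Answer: $1$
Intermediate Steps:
$p{\left(P,U \right)} = 4 P$
$j{\left(q,r \right)} = r + \frac{4 q}{5}$ ($j{\left(q,r \right)} = \left(q + r\right) + \frac{q}{-5} = \left(q + r\right) + q \left(- \frac{1}{5}\right) = \left(q + r\right) - \frac{q}{5} = r + \frac{4 q}{5}$)
$F{\left(o,K \right)} = -5 + o$ ($F{\left(o,K \right)} = - (\left(4 - o\right) + \frac{4}{5} \cdot 5) + 3 = - (\left(4 - o\right) + 4) + 3 = - (8 - o) + 3 = \left(-8 + o\right) + 3 = -5 + o$)
$F^{2}{\left(p{\left(1,-1 \right)},D{\left(-3 \right)} \right)} = \left(-5 + 4 \cdot 1\right)^{2} = \left(-5 + 4\right)^{2} = \left(-1\right)^{2} = 1$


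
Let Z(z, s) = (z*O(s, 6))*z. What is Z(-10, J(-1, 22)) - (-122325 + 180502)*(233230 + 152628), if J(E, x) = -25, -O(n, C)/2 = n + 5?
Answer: -22448056866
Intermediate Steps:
O(n, C) = -10 - 2*n (O(n, C) = -2*(n + 5) = -2*(5 + n) = -10 - 2*n)
Z(z, s) = z²*(-10 - 2*s) (Z(z, s) = (z*(-10 - 2*s))*z = z²*(-10 - 2*s))
Z(-10, J(-1, 22)) - (-122325 + 180502)*(233230 + 152628) = 2*(-10)²*(-5 - 1*(-25)) - (-122325 + 180502)*(233230 + 152628) = 2*100*(-5 + 25) - 58177*385858 = 2*100*20 - 1*22448060866 = 4000 - 22448060866 = -22448056866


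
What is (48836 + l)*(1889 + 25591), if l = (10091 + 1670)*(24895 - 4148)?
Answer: 6706612246440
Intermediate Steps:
l = 244005467 (l = 11761*20747 = 244005467)
(48836 + l)*(1889 + 25591) = (48836 + 244005467)*(1889 + 25591) = 244054303*27480 = 6706612246440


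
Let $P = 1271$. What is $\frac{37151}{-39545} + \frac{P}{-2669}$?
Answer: $- \frac{149417714}{105545605} \approx -1.4157$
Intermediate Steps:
$\frac{37151}{-39545} + \frac{P}{-2669} = \frac{37151}{-39545} + \frac{1271}{-2669} = 37151 \left(- \frac{1}{39545}\right) + 1271 \left(- \frac{1}{2669}\right) = - \frac{37151}{39545} - \frac{1271}{2669} = - \frac{149417714}{105545605}$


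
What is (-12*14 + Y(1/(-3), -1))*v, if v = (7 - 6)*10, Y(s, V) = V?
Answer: -1690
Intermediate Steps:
v = 10 (v = 1*10 = 10)
(-12*14 + Y(1/(-3), -1))*v = (-12*14 - 1)*10 = (-168 - 1)*10 = -169*10 = -1690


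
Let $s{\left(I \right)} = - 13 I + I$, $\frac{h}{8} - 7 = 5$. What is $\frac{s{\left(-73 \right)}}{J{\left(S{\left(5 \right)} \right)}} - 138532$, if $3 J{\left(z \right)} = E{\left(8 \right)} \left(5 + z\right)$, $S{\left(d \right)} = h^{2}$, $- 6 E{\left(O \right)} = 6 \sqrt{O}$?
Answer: $-138532 - \frac{657 \sqrt{2}}{9221} \approx -1.3853 \cdot 10^{5}$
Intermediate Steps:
$E{\left(O \right)} = - \sqrt{O}$ ($E{\left(O \right)} = - \frac{6 \sqrt{O}}{6} = - \sqrt{O}$)
$h = 96$ ($h = 56 + 8 \cdot 5 = 56 + 40 = 96$)
$S{\left(d \right)} = 9216$ ($S{\left(d \right)} = 96^{2} = 9216$)
$J{\left(z \right)} = - \frac{2 \sqrt{2} \left(5 + z\right)}{3}$ ($J{\left(z \right)} = \frac{- \sqrt{8} \left(5 + z\right)}{3} = \frac{- 2 \sqrt{2} \left(5 + z\right)}{3} = \frac{\left(-2\right) \sqrt{2} \left(5 + z\right)}{3} = - \frac{2 \sqrt{2} \left(5 + z\right)}{3}$)
$s{\left(I \right)} = - 12 I$
$\frac{s{\left(-73 \right)}}{J{\left(S{\left(5 \right)} \right)}} - 138532 = \frac{\left(-12\right) \left(-73\right)}{\frac{2}{3} \sqrt{2} \left(-5 - 9216\right)} - 138532 = \frac{876}{\frac{2}{3} \sqrt{2} \left(-5 - 9216\right)} - 138532 = \frac{876}{\frac{2}{3} \sqrt{2} \left(-9221\right)} - 138532 = \frac{876}{\left(- \frac{18442}{3}\right) \sqrt{2}} - 138532 = 876 \left(- \frac{3 \sqrt{2}}{36884}\right) - 138532 = - \frac{657 \sqrt{2}}{9221} - 138532 = -138532 - \frac{657 \sqrt{2}}{9221}$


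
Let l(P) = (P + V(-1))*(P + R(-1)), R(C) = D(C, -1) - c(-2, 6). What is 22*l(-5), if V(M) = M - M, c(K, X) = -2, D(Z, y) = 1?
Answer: 220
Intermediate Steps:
R(C) = 3 (R(C) = 1 - 1*(-2) = 1 + 2 = 3)
V(M) = 0
l(P) = P*(3 + P) (l(P) = (P + 0)*(P + 3) = P*(3 + P))
22*l(-5) = 22*(-5*(3 - 5)) = 22*(-5*(-2)) = 22*10 = 220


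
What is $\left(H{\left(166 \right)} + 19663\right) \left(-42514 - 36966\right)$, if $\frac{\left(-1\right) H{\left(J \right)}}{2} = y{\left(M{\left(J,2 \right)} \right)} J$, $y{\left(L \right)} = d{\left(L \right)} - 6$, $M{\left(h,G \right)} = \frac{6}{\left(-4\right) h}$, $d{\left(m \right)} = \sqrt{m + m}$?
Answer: $-1721139400 + 158960 i \sqrt{498} \approx -1.7211 \cdot 10^{9} + 3.5473 \cdot 10^{6} i$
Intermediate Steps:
$d{\left(m \right)} = \sqrt{2} \sqrt{m}$ ($d{\left(m \right)} = \sqrt{2 m} = \sqrt{2} \sqrt{m}$)
$M{\left(h,G \right)} = - \frac{3}{2 h}$ ($M{\left(h,G \right)} = 6 \left(- \frac{1}{4 h}\right) = - \frac{3}{2 h}$)
$y{\left(L \right)} = -6 + \sqrt{2} \sqrt{L}$ ($y{\left(L \right)} = \sqrt{2} \sqrt{L} - 6 = -6 + \sqrt{2} \sqrt{L}$)
$H{\left(J \right)} = - 2 J \left(-6 + \sqrt{3} \sqrt{- \frac{1}{J}}\right)$ ($H{\left(J \right)} = - 2 \left(-6 + \sqrt{2} \sqrt{- \frac{3}{2 J}}\right) J = - 2 \left(-6 + \sqrt{2} \frac{\sqrt{6} \sqrt{- \frac{1}{J}}}{2}\right) J = - 2 \left(-6 + \sqrt{3} \sqrt{- \frac{1}{J}}\right) J = - 2 J \left(-6 + \sqrt{3} \sqrt{- \frac{1}{J}}\right)$)
$\left(H{\left(166 \right)} + 19663\right) \left(-42514 - 36966\right) = \left(2 \cdot 166 \left(6 - \sqrt{3} \sqrt{- \frac{1}{166}}\right) + 19663\right) \left(-42514 - 36966\right) = \left(2 \cdot 166 \left(6 - \sqrt{3} \sqrt{\left(-1\right) \frac{1}{166}}\right) + 19663\right) \left(-79480\right) = \left(2 \cdot 166 \left(6 - \sqrt{3} \sqrt{- \frac{1}{166}}\right) + 19663\right) \left(-79480\right) = \left(2 \cdot 166 \left(6 - \sqrt{3} \frac{i \sqrt{166}}{166}\right) + 19663\right) \left(-79480\right) = \left(2 \cdot 166 \left(6 - \frac{i \sqrt{498}}{166}\right) + 19663\right) \left(-79480\right) = \left(\left(1992 - 2 i \sqrt{498}\right) + 19663\right) \left(-79480\right) = \left(21655 - 2 i \sqrt{498}\right) \left(-79480\right) = -1721139400 + 158960 i \sqrt{498}$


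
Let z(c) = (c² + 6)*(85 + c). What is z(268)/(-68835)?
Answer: -14366/39 ≈ -368.36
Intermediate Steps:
z(c) = (6 + c²)*(85 + c)
z(268)/(-68835) = (510 + 268³ + 6*268 + 85*268²)/(-68835) = (510 + 19248832 + 1608 + 85*71824)*(-1/68835) = (510 + 19248832 + 1608 + 6105040)*(-1/68835) = 25355990*(-1/68835) = -14366/39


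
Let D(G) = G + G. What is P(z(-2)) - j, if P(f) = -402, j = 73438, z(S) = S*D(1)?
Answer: -73840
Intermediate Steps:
D(G) = 2*G
z(S) = 2*S (z(S) = S*(2*1) = S*2 = 2*S)
P(z(-2)) - j = -402 - 1*73438 = -402 - 73438 = -73840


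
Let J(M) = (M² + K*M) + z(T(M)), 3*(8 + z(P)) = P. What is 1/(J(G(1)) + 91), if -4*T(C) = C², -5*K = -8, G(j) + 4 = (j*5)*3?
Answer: 60/12691 ≈ 0.0047278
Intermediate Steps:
G(j) = -4 + 15*j (G(j) = -4 + (j*5)*3 = -4 + (5*j)*3 = -4 + 15*j)
K = 8/5 (K = -⅕*(-8) = 8/5 ≈ 1.6000)
T(C) = -C²/4
z(P) = -8 + P/3
J(M) = -8 + 8*M/5 + 11*M²/12 (J(M) = (M² + 8*M/5) + (-8 + (-M²/4)/3) = (M² + 8*M/5) + (-8 - M²/12) = -8 + 8*M/5 + 11*M²/12)
1/(J(G(1)) + 91) = 1/((-8 + 8*(-4 + 15*1)/5 + 11*(-4 + 15*1)²/12) + 91) = 1/((-8 + 8*(-4 + 15)/5 + 11*(-4 + 15)²/12) + 91) = 1/((-8 + (8/5)*11 + (11/12)*11²) + 91) = 1/((-8 + 88/5 + (11/12)*121) + 91) = 1/((-8 + 88/5 + 1331/12) + 91) = 1/(7231/60 + 91) = 1/(12691/60) = 60/12691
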